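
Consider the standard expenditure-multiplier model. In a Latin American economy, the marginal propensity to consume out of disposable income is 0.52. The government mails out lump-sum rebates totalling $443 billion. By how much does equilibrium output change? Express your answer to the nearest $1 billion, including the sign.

A lump-sum tax change of −$443 billion shifts disposable income by +$443 billion; first-round consumption changes by −c × ΔT = −0.52 × (−$443 billion) = +$230.36 billion.
Expenditure multiplier = 1/(1 − MPC) = 1/(1 − 0.52) = 1/0.48 ≈ 2.083.
The tax multiplier is −c × k ≈ −1.083, so ΔY = k × (−c·ΔT) = (+$230.36 billion) / 0.48 ≈ +$480 billion.

+$480 billion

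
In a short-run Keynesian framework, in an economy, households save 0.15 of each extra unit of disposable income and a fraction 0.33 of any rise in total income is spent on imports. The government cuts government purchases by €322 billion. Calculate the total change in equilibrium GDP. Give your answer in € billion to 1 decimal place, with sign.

MPC = 1 − MPS = 1 − 0.15 = 0.85.
Expenditure multiplier = 1/(1 − c + m) = 1/(1 − 0.85 + 0.33) = 1/0.48 ≈ 2.083.
ΔY = k × ΔG = (−€322 billion) / 0.48 ≈ −€670.8 billion.

−€670.8 billion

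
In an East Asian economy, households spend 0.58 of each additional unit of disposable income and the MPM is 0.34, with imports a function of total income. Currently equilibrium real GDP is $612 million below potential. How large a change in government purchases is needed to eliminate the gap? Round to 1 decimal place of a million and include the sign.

+$465.1 million

Spending multiplier = 1/(1 − c + m) = 1/(1 − 0.58 + 0.34) = 1/0.76 ≈ 1.316.
Need ΔY = +$612 million, so ΔG = ΔY/k = (+$612 million) × 0.76 ≈ +$465.1 million.
The government should increase government purchases by $465.1 million.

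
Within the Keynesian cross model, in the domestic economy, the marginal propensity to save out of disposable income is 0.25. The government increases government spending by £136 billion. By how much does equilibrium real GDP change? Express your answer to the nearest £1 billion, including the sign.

+£544 billion

MPC = 1 − MPS = 1 − 0.25 = 0.75.
Expenditure multiplier = 1/(1 − MPC) = 1/(1 − 0.75) = 1/0.25 = 4.
ΔY = k × ΔG = (+£136 billion) / 0.25 = +£544 billion.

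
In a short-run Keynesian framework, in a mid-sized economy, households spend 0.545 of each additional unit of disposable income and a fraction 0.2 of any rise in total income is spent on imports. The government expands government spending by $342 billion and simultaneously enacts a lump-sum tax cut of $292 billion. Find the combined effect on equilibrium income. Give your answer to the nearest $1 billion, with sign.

+$765 billion

Expenditure multiplier = 1/(1 − c + m) = 1/(1 − 0.545 + 0.2) = 1/0.655 ≈ 1.527.
ΔG contributes k·ΔG = (+$342 billion) / 0.655 ≈ +$522.1 billion.
ΔT of −$292 billion changes first-round spending by −c·ΔT = +$159.14 billion, contributing k·(−c·ΔT) = (+$159.14 billion) / 0.655 ≈ +$243 billion.
Net ΔY = k(ΔG − c·ΔT) = (+$501.14 billion) / 0.655 ≈ +$765 billion.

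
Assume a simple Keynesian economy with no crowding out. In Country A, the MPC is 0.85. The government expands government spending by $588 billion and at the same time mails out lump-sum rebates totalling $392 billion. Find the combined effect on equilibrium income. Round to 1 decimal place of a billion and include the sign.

Expenditure multiplier = 1/(1 − MPC) = 1/(1 − 0.85) = 1/0.15 ≈ 6.667.
ΔG contributes k·ΔG = (+$588 billion) / 0.15 = +$3,920 billion.
ΔT of −$392 billion changes first-round spending by −c·ΔT = +$333.2 billion, contributing k·(−c·ΔT) = (+$333.2 billion) / 0.15 ≈ +$2,221.3 billion.
Net ΔY = k(ΔG − c·ΔT) = (+$921.2 billion) / 0.15 ≈ +$6,141.3 billion.

+$6,141.3 billion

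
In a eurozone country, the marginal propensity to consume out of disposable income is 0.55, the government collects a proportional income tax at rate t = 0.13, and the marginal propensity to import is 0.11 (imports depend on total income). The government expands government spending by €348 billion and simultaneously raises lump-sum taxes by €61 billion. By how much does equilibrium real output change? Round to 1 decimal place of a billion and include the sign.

+€497.9 billion

Expenditure multiplier = 1/(1 − c(1−t) + m) = 1/(1 − 0.55×0.87 + 0.11) = 1/0.6315 ≈ 1.584.
ΔG contributes k·ΔG = (+€348 billion) / 0.6315 ≈ +€551.1 billion.
ΔT of +€61 billion changes first-round spending by −c·ΔT = −€33.55 billion, contributing k·(−c·ΔT) = (−€33.55 billion) / 0.6315 ≈ −€53.1 billion.
Net ΔY = k(ΔG − c·ΔT) = (+€314.45 billion) / 0.6315 ≈ +€497.9 billion.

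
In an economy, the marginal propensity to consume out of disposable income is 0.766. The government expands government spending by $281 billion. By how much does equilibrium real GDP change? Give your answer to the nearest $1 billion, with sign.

Government-spending multiplier = 1/(1 − MPC) = 1/(1 − 0.766) = 1/0.234 ≈ 4.274.
ΔY = k × ΔG = (+$281 billion) / 0.234 ≈ +$1,201 billion.

+$1,201 billion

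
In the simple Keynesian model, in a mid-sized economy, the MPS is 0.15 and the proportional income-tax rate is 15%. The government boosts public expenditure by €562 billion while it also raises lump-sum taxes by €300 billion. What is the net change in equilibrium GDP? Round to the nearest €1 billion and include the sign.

+€1,106 billion

MPC = 1 − MPS = 1 − 0.15 = 0.85.
Expenditure multiplier = 1/(1 − c(1−t)) = 1/(1 − 0.85×0.85) = 1/0.2775 ≈ 3.604.
ΔG contributes k·ΔG = (+€562 billion) / 0.2775 ≈ +€2,025.2 billion.
ΔT of +€300 billion changes first-round spending by −c·ΔT = −€255 billion, contributing k·(−c·ΔT) = (−€255 billion) / 0.2775 ≈ −€918.9 billion.
Net ΔY = k(ΔG − c·ΔT) = (+€307 billion) / 0.2775 ≈ +€1,106 billion.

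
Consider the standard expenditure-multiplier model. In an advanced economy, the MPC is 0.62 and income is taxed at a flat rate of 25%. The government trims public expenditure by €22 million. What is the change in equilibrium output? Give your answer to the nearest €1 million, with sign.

Government-spending multiplier = 1/(1 − c(1−t)) = 1/(1 − 0.62×0.75) = 1/0.535 ≈ 1.869.
ΔY = k × ΔG = (−€22 million) / 0.535 ≈ −€41 million.

−€41 million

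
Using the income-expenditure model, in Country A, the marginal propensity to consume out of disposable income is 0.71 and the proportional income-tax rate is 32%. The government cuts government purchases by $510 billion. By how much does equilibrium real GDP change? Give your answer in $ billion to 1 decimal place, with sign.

−$986.1 billion

Spending multiplier = 1/(1 − c(1−t)) = 1/(1 − 0.71×0.68) = 1/0.5172 ≈ 1.933.
ΔY = k × ΔG = (−$510 billion) / 0.5172 ≈ −$986.1 billion.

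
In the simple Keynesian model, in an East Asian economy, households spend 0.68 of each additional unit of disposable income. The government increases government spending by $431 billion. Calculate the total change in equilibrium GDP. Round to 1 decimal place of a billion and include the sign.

Expenditure multiplier = 1/(1 − MPC) = 1/(1 − 0.68) = 1/0.32 = 3.125.
ΔY = k × ΔG = (+$431 billion) / 0.32 ≈ +$1,346.9 billion.

+$1,346.9 billion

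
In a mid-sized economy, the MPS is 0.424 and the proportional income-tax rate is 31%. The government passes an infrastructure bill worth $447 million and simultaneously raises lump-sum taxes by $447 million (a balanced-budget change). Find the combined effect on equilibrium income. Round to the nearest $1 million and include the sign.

+$315 million

MPC = 1 − MPS = 1 − 0.424 = 0.576.
Expenditure multiplier = 1/(1 − c(1−t)) = 1/(1 − 0.576×0.69) = 1/0.60256 ≈ 1.66.
ΔG contributes k·ΔG = (+$447 million) / 0.60256 ≈ +$741.8 million.
ΔT of +$447 million changes first-round spending by −c·ΔT = −$257.472 million, contributing k·(−c·ΔT) = (−$257.472 million) / 0.60256 ≈ −$427.3 million.
Net ΔY = k(ΔG − c·ΔT) = (+$189.528 million) / 0.60256 ≈ +$315 million.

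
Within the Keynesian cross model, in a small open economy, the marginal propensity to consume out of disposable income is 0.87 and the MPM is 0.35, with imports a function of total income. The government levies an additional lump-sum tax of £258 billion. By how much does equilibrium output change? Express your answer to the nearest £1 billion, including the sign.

A lump-sum tax change of +£258 billion shifts disposable income by −£258 billion; first-round consumption changes by −c × ΔT = −0.87 × (+£258 billion) = −£224.46 billion.
Expenditure multiplier = 1/(1 − c + m) = 1/(1 − 0.87 + 0.35) = 1/0.48 ≈ 2.083.
The tax multiplier is −c × k ≈ −1.813, so ΔY = k × (−c·ΔT) = (−£224.46 billion) / 0.48 ≈ −£468 billion.

−£468 billion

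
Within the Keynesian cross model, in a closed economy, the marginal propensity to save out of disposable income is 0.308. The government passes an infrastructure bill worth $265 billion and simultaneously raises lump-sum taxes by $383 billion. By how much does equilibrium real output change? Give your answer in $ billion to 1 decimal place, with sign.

MPC = 1 − MPS = 1 − 0.308 = 0.692.
Expenditure multiplier = 1/(1 − MPC) = 1/(1 − 0.692) = 1/0.308 ≈ 3.247.
ΔG contributes k·ΔG = (+$265 billion) / 0.308 ≈ +$860.4 billion.
ΔT of +$383 billion changes first-round spending by −c·ΔT = −$265.036 billion, contributing k·(−c·ΔT) = (−$265.036 billion) / 0.308 ≈ −$860.5 billion.
Net ΔY = k(ΔG − c·ΔT) = (−$0.036 billion) / 0.308 ≈ −$0.1 billion.

−$0.1 billion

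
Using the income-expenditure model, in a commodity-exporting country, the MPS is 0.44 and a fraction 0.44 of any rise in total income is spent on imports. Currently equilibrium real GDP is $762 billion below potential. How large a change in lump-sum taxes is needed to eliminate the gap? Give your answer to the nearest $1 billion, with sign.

−$1,197 billion

MPC = 1 − MPS = 1 − 0.44 = 0.56.
Spending multiplier = 1/(1 − c + m) = 1/(1 − 0.56 + 0.44) = 1/0.88 ≈ 1.136.
Tax multiplier = −c·k = −0.56/0.88 ≈ −0.636. Need ΔY = +$762 billion, so ΔT = ΔY/(−c·k) = −(+$762 billion) × 0.88 / 0.56 ≈ −$1,197 billion.
The government should cut lump-sum taxes by $1,197 billion.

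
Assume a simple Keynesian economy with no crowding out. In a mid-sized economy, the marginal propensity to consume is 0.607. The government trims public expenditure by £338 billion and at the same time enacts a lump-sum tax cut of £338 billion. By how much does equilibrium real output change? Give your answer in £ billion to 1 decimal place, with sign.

−£338.0 billion

Expenditure multiplier = 1/(1 − MPC) = 1/(1 − 0.607) = 1/0.393 ≈ 2.545.
ΔG contributes k·ΔG = (−£338 billion) / 0.393 ≈ −£860.1 billion.
ΔT of −£338 billion changes first-round spending by −c·ΔT = +£205.166 billion, contributing k·(−c·ΔT) = (+£205.166 billion) / 0.393 ≈ +£522.1 billion.
With ΔG = ΔT and no other leakages, the balanced-budget multiplier is 1, so ΔY = ΔG = −£338 billion.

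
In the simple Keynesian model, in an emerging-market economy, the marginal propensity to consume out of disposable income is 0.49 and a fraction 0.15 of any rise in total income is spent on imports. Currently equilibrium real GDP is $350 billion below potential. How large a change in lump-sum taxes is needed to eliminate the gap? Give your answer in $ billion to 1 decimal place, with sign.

Spending multiplier = 1/(1 − c + m) = 1/(1 − 0.49 + 0.15) = 1/0.66 ≈ 1.515.
Tax multiplier = −c·k = −0.49/0.66 ≈ −0.742. Need ΔY = +$350 billion, so ΔT = ΔY/(−c·k) = −(+$350 billion) × 0.66 / 0.49 ≈ −$471.4 billion.
The government should cut lump-sum taxes by $471.4 billion.

−$471.4 billion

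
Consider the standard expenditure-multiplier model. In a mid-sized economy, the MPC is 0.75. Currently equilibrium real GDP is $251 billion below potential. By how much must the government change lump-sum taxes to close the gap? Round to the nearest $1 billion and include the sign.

−$84 billion

Spending multiplier = 1/(1 − MPC) = 1/(1 − 0.75) = 1/0.25 = 4.
Tax multiplier = −c·k = −0.75/0.25 = −3. Need ΔY = +$251 billion, so ΔT = ΔY/(−c·k) = −(+$251 billion) × 0.25 / 0.75 ≈ −$84 billion.
The government should cut lump-sum taxes by $84 billion.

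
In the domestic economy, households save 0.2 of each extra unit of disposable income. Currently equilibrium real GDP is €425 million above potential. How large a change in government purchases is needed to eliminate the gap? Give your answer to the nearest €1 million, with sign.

−€85 million

MPC = 1 − MPS = 1 − 0.2 = 0.8.
Spending multiplier = 1/(1 − MPC) = 1/(1 − 0.8) = 1/0.2 = 5.
Need ΔY = −€425 million, so ΔG = ΔY/k = (−€425 million) × 0.2 = −€85 million.
The government should cut government purchases by €85 million.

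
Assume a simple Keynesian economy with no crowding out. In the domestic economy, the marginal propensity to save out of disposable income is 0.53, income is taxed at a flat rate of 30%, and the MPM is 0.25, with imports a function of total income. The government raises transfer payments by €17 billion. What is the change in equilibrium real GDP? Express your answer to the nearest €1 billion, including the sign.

+€9 billion

MPC = 1 − MPS = 1 − 0.53 = 0.47.
The transfer change shifts disposable income by +€17 billion, so first-round consumption changes by c·ΔTR = 0.47 × (+€17 billion) = +€7.99 billion.
Expenditure multiplier = 1/(1 − c(1−t) + m) = 1/(1 − 0.47×0.7 + 0.25) = 1/0.921 ≈ 1.086.
The transfer multiplier is c × k ≈ 0.51, so ΔY = k × (c·ΔTR) = (+€7.99 billion) / 0.921 ≈ +€9 billion.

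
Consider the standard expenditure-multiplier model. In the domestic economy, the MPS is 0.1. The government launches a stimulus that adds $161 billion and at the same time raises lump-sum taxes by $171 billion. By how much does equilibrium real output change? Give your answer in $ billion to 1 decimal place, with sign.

+$71.0 billion

MPC = 1 − MPS = 1 − 0.1 = 0.9.
Expenditure multiplier = 1/(1 − MPC) = 1/(1 − 0.9) = 1/0.1 = 10.
ΔG contributes k·ΔG = (+$161 billion) / 0.1 = +$1,610 billion.
ΔT of +$171 billion changes first-round spending by −c·ΔT = −$153.9 billion, contributing k·(−c·ΔT) = (−$153.9 billion) / 0.1 = −$1,539 billion.
Net ΔY = k(ΔG − c·ΔT) = (+$7.1 billion) / 0.1 = +$71 billion.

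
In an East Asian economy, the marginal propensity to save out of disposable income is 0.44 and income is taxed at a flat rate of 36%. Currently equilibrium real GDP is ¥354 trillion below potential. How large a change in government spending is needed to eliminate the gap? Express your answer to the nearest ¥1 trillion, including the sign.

MPC = 1 − MPS = 1 − 0.44 = 0.56.
Spending multiplier = 1/(1 − c(1−t)) = 1/(1 − 0.56×0.64) = 1/0.6416 ≈ 1.559.
Need ΔY = +¥354 trillion, so ΔG = ΔY/k = (+¥354 trillion) × 0.6416 ≈ +¥227 trillion.
The government should increase government spending by ¥227 trillion.

+¥227 trillion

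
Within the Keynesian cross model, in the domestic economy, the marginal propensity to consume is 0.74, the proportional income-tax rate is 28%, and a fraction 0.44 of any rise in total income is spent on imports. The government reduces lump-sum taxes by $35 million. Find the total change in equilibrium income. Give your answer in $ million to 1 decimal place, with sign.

+$28.5 million

A lump-sum tax change of −$35 million shifts disposable income by +$35 million; first-round consumption changes by −c × ΔT = −0.74 × (−$35 million) = +$25.9 million.
Expenditure multiplier = 1/(1 − c(1−t) + m) = 1/(1 − 0.74×0.72 + 0.44) = 1/0.9072 ≈ 1.102.
The tax multiplier is −c × k ≈ −0.816, so ΔY = k × (−c·ΔT) = (+$25.9 million) / 0.9072 ≈ +$28.5 million.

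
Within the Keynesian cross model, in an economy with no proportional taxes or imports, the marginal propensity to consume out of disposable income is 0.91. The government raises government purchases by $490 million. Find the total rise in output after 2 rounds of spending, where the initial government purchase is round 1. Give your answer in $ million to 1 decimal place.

Round 1 adds ΔG = $490 million; each later round is MPC = 0.91 times the previous.
After 2 rounds: 490 + 445.9 = ΔG·(1 − c^2)/(1 − c) = 490 × (1 − 0.8281)/0.09 = $935.9 million.

$935.9 million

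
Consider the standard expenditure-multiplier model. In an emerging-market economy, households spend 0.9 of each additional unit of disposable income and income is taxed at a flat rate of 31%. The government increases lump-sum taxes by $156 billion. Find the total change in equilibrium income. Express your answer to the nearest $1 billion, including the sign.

−$370 billion

A lump-sum tax change of +$156 billion shifts disposable income by −$156 billion; first-round consumption changes by −c × ΔT = −0.9 × (+$156 billion) = −$140.4 billion.
Expenditure multiplier = 1/(1 − c(1−t)) = 1/(1 − 0.9×0.69) = 1/0.379 ≈ 2.639.
The tax multiplier is −c × k ≈ −2.375, so ΔY = k × (−c·ΔT) = (−$140.4 billion) / 0.379 ≈ −$370 billion.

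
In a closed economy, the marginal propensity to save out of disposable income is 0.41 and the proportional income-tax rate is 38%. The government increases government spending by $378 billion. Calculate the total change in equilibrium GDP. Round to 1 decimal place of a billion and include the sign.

MPC = 1 − MPS = 1 − 0.41 = 0.59.
Expenditure multiplier = 1/(1 − c(1−t)) = 1/(1 − 0.59×0.62) = 1/0.6342 ≈ 1.577.
ΔY = k × ΔG = (+$378 billion) / 0.6342 ≈ +$596 billion.

+$596.0 billion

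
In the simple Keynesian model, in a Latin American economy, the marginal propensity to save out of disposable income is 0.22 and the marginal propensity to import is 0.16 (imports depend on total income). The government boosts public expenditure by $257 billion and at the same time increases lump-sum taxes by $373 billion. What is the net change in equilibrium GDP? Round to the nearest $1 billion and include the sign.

−$89 billion

MPC = 1 − MPS = 1 − 0.22 = 0.78.
Expenditure multiplier = 1/(1 − c + m) = 1/(1 − 0.78 + 0.16) = 1/0.38 ≈ 2.632.
ΔG contributes k·ΔG = (+$257 billion) / 0.38 ≈ +$676.3 billion.
ΔT of +$373 billion changes first-round spending by −c·ΔT = −$290.94 billion, contributing k·(−c·ΔT) = (−$290.94 billion) / 0.38 ≈ −$765.6 billion.
Net ΔY = k(ΔG − c·ΔT) = (−$33.94 billion) / 0.38 ≈ −$89 billion.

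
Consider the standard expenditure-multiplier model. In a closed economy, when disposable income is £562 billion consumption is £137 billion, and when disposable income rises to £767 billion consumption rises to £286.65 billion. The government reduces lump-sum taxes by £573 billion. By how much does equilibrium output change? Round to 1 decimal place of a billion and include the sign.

+£1,549.2 billion

MPC = ΔC/ΔYd = (286.65 − 137)/(767 − 562) = 149.65/205 = 0.73.
A lump-sum tax change of −£573 billion shifts disposable income by +£573 billion; first-round consumption changes by −c × ΔT = −0.73 × (−£573 billion) = +£418.29 billion.
Expenditure multiplier = 1/(1 − MPC) = 1/(1 − 0.73) = 1/0.27 ≈ 3.704.
The tax multiplier is −c × k ≈ −2.704, so ΔY = k × (−c·ΔT) = (+£418.29 billion) / 0.27 ≈ +£1,549.2 billion.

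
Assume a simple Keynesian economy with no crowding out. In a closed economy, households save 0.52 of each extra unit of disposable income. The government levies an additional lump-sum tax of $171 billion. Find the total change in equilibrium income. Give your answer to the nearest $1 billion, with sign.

MPC = 1 − MPS = 1 − 0.52 = 0.48.
A lump-sum tax change of +$171 billion shifts disposable income by −$171 billion; first-round consumption changes by −c × ΔT = −0.48 × (+$171 billion) = −$82.08 billion.
Expenditure multiplier = 1/(1 − MPC) = 1/(1 − 0.48) = 1/0.52 ≈ 1.923.
The tax multiplier is −c × k ≈ −0.923, so ΔY = k × (−c·ΔT) = (−$82.08 billion) / 0.52 ≈ −$158 billion.

−$158 billion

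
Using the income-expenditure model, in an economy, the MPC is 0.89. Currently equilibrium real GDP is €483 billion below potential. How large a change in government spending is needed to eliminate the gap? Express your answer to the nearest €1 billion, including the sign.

+€53 billion

Spending multiplier = 1/(1 − MPC) = 1/(1 − 0.89) = 1/0.11 ≈ 9.091.
Need ΔY = +€483 billion, so ΔG = ΔY/k = (+€483 billion) × 0.11 ≈ +€53 billion.
The government should increase government spending by €53 billion.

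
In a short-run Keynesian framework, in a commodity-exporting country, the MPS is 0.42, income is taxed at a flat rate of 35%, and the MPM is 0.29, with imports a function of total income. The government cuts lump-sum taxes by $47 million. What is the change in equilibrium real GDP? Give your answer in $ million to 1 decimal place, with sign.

+$29.9 million

MPC = 1 − MPS = 1 − 0.42 = 0.58.
A lump-sum tax change of −$47 million shifts disposable income by +$47 million; first-round consumption changes by −c × ΔT = −0.58 × (−$47 million) = +$27.26 million.
Expenditure multiplier = 1/(1 − c(1−t) + m) = 1/(1 − 0.58×0.65 + 0.29) = 1/0.913 ≈ 1.095.
The tax multiplier is −c × k ≈ −0.635, so ΔY = k × (−c·ΔT) = (+$27.26 million) / 0.913 ≈ +$29.9 million.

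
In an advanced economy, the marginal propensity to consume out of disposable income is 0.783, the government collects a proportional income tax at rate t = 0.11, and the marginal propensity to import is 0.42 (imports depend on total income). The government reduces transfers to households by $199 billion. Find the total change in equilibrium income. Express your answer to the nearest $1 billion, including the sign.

The transfer change shifts disposable income by −$199 billion, so first-round consumption changes by c·ΔTR = 0.783 × (−$199 billion) = −$155.817 billion.
Expenditure multiplier = 1/(1 − c(1−t) + m) = 1/(1 − 0.783×0.89 + 0.42) = 1/0.72313 ≈ 1.383.
The transfer multiplier is c × k ≈ 1.083, so ΔY = k × (c·ΔTR) = (−$155.817 billion) / 0.72313 ≈ −$215 billion.

−$215 billion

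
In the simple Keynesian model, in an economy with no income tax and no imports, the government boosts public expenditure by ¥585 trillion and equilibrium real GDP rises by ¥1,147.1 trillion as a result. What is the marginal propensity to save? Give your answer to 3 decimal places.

Implied spending multiplier k = ΔY/ΔG = 1,147.1/585 ≈ 1.9609.
Since k = 1/(1 − MPC), MPC = 1 − 1/k = 1 − ΔG/ΔY = 1 − 585/1,147.1 ≈ 0.490.
MPS = 1 − MPC = 0.510.

0.510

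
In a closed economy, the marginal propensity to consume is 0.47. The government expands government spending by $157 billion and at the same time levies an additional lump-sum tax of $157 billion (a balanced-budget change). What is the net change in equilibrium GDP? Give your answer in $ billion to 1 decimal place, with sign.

Expenditure multiplier = 1/(1 − MPC) = 1/(1 − 0.47) = 1/0.53 ≈ 1.887.
ΔG contributes k·ΔG = (+$157 billion) / 0.53 ≈ +$296.2 billion.
ΔT of +$157 billion changes first-round spending by −c·ΔT = −$73.79 billion, contributing k·(−c·ΔT) = (−$73.79 billion) / 0.53 ≈ −$139.2 billion.
With ΔG = ΔT and no other leakages, the balanced-budget multiplier is 1, so ΔY = ΔG = +$157 billion.

+$157.0 billion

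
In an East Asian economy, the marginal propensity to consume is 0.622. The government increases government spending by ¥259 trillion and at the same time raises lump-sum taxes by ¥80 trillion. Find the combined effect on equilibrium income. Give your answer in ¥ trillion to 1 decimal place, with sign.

Expenditure multiplier = 1/(1 − MPC) = 1/(1 − 0.622) = 1/0.378 ≈ 2.646.
ΔG contributes k·ΔG = (+¥259 trillion) / 0.378 ≈ +¥685.2 trillion.
ΔT of +¥80 trillion changes first-round spending by −c·ΔT = −¥49.76 trillion, contributing k·(−c·ΔT) = (−¥49.76 trillion) / 0.378 ≈ −¥131.6 trillion.
Net ΔY = k(ΔG − c·ΔT) = (+¥209.24 trillion) / 0.378 ≈ +¥553.5 trillion.

+¥553.5 trillion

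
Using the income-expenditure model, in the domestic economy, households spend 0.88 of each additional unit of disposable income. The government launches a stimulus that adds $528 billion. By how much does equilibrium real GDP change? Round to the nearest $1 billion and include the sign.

Government-spending multiplier = 1/(1 − MPC) = 1/(1 − 0.88) = 1/0.12 ≈ 8.333.
ΔY = k × ΔG = (+$528 billion) / 0.12 = +$4,400 billion.

+$4,400 billion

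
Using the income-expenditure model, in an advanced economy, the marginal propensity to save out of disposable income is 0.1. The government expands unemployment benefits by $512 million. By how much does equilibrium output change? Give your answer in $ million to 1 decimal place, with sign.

MPC = 1 − MPS = 1 − 0.1 = 0.9.
The transfer change shifts disposable income by +$512 million, so first-round consumption changes by c·ΔTR = 0.9 × (+$512 million) = +$460.8 million.
Expenditure multiplier = 1/(1 − MPC) = 1/(1 − 0.9) = 1/0.1 = 10.
The transfer multiplier is c × k = 9, so ΔY = k × (c·ΔTR) = (+$460.8 million) / 0.1 = +$4,608 million.

+$4,608.0 million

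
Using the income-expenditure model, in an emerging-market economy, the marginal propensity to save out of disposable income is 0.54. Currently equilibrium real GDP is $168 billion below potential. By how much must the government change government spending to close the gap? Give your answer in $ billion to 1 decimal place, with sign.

+$90.7 billion

MPC = 1 − MPS = 1 − 0.54 = 0.46.
Spending multiplier = 1/(1 − MPC) = 1/(1 − 0.46) = 1/0.54 ≈ 1.852.
Need ΔY = +$168 billion, so ΔG = ΔY/k = (+$168 billion) × 0.54 ≈ +$90.7 billion.
The government should increase government spending by $90.7 billion.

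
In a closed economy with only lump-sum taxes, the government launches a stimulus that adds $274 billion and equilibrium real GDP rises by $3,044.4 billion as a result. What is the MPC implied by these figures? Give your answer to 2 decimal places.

Implied spending multiplier k = ΔY/ΔG = 3,044.4/274 ≈ 11.1109.
Since k = 1/(1 − MPC), MPC = 1 − 1/k = 1 − ΔG/ΔY = 1 − 274/3,044.4 ≈ 0.91.

0.91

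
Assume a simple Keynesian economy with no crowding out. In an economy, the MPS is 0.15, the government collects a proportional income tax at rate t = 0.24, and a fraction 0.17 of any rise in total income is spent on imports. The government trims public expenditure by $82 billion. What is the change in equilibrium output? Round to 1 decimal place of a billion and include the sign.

MPC = 1 − MPS = 1 − 0.15 = 0.85.
Spending multiplier = 1/(1 − c(1−t) + m) = 1/(1 − 0.85×0.76 + 0.17) = 1/0.524 ≈ 1.908.
ΔY = k × ΔG = (−$82 billion) / 0.524 ≈ −$156.5 billion.

−$156.5 billion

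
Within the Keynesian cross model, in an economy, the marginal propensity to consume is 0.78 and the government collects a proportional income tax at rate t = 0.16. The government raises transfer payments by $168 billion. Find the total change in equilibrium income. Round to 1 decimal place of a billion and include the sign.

+$380.0 billion

The transfer change shifts disposable income by +$168 billion, so first-round consumption changes by c·ΔTR = 0.78 × (+$168 billion) = +$131.04 billion.
Expenditure multiplier = 1/(1 − c(1−t)) = 1/(1 − 0.78×0.84) = 1/0.3448 ≈ 2.9.
The transfer multiplier is c × k ≈ 2.262, so ΔY = k × (c·ΔTR) = (+$131.04 billion) / 0.3448 ≈ +$380 billion.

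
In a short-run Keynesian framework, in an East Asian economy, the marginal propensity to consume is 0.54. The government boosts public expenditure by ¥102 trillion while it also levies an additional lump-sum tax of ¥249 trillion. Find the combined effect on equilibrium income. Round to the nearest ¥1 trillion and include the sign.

−¥71 trillion

Expenditure multiplier = 1/(1 − MPC) = 1/(1 − 0.54) = 1/0.46 ≈ 2.174.
ΔG contributes k·ΔG = (+¥102 trillion) / 0.46 ≈ +¥221.7 trillion.
ΔT of +¥249 trillion changes first-round spending by −c·ΔT = −¥134.46 trillion, contributing k·(−c·ΔT) = (−¥134.46 trillion) / 0.46 ≈ −¥292.3 trillion.
Net ΔY = k(ΔG − c·ΔT) = (−¥32.46 trillion) / 0.46 ≈ −¥71 trillion.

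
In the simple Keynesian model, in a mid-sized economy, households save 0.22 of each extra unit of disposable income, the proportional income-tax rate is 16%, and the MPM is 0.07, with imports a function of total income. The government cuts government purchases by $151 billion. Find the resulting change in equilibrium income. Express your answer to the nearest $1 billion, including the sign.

−$364 billion

MPC = 1 − MPS = 1 − 0.22 = 0.78.
Spending multiplier = 1/(1 − c(1−t) + m) = 1/(1 − 0.78×0.84 + 0.07) = 1/0.4148 ≈ 2.411.
ΔY = k × ΔG = (−$151 billion) / 0.4148 ≈ −$364 billion.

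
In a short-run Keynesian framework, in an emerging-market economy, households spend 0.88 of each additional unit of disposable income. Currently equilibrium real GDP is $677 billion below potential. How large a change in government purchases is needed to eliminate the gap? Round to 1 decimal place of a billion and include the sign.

Spending multiplier = 1/(1 − MPC) = 1/(1 − 0.88) = 1/0.12 ≈ 8.333.
Need ΔY = +$677 billion, so ΔG = ΔY/k = (+$677 billion) × 0.12 ≈ +$81.2 billion.
The government should increase government purchases by $81.2 billion.

+$81.2 billion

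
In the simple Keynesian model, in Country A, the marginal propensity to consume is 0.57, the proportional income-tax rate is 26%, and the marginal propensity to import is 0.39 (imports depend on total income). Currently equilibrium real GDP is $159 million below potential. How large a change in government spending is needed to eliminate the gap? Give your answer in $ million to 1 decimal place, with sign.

+$153.9 million

Spending multiplier = 1/(1 − c(1−t) + m) = 1/(1 − 0.57×0.74 + 0.39) = 1/0.9682 ≈ 1.033.
Need ΔY = +$159 million, so ΔG = ΔY/k = (+$159 million) × 0.9682 ≈ +$153.9 million.
The government should increase government spending by $153.9 million.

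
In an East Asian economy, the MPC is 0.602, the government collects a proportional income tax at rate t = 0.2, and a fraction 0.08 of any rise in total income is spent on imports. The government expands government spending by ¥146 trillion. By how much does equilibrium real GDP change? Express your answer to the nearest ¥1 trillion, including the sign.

Spending multiplier = 1/(1 − c(1−t) + m) = 1/(1 − 0.602×0.8 + 0.08) = 1/0.5984 ≈ 1.671.
ΔY = k × ΔG = (+¥146 trillion) / 0.5984 ≈ +¥244 trillion.

+¥244 trillion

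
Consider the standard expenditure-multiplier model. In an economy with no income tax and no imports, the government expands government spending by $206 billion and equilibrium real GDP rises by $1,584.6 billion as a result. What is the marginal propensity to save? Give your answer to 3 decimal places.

0.130

Implied spending multiplier k = ΔY/ΔG = 1,584.6/206 ≈ 7.6922.
Since k = 1/(1 − MPC), MPC = 1 − 1/k = 1 − ΔG/ΔY = 1 − 206/1,584.6 ≈ 0.870.
MPS = 1 − MPC = 0.130.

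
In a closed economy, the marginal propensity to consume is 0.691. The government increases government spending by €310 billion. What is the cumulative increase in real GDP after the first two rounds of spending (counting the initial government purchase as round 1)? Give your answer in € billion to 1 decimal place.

€524.2 billion

Round 1 adds ΔG = €310 billion; each later round is MPC = 0.691 times the previous.
After 2 rounds: 310 + 214.21 = ΔG·(1 − c^2)/(1 − c) = 310 × (1 − 0.477481)/0.309 ≈ €524.2 billion.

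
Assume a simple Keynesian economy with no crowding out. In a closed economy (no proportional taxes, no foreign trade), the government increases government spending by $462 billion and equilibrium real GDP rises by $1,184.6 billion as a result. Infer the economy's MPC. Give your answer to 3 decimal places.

0.610

Implied spending multiplier k = ΔY/ΔG = 1,184.6/462 ≈ 2.5641.
Since k = 1/(1 − MPC), MPC = 1 − 1/k = 1 − ΔG/ΔY = 1 − 462/1,184.6 ≈ 0.610.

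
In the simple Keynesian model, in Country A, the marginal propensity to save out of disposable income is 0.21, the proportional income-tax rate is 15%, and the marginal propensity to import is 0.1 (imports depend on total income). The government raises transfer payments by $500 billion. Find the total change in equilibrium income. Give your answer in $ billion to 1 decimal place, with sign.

MPC = 1 − MPS = 1 − 0.21 = 0.79.
The transfer change shifts disposable income by +$500 billion, so first-round consumption changes by c·ΔTR = 0.79 × (+$500 billion) = +$395 billion.
Expenditure multiplier = 1/(1 − c(1−t) + m) = 1/(1 − 0.79×0.85 + 0.1) = 1/0.4285 ≈ 2.334.
The transfer multiplier is c × k ≈ 1.844, so ΔY = k × (c·ΔTR) = (+$395 billion) / 0.4285 ≈ +$921.8 billion.

+$921.8 billion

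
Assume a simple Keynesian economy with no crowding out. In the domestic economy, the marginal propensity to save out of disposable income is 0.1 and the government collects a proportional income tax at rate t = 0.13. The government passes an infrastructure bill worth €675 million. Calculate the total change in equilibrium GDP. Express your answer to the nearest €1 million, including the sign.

MPC = 1 − MPS = 1 − 0.1 = 0.9.
Government-spending multiplier = 1/(1 − c(1−t)) = 1/(1 − 0.9×0.87) = 1/0.217 ≈ 4.608.
ΔY = k × ΔG = (+€675 million) / 0.217 ≈ +€3,111 million.

+€3,111 million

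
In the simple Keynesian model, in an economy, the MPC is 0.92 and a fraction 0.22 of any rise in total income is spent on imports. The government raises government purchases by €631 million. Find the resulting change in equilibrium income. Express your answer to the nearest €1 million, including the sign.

+€2,103 million

Spending multiplier = 1/(1 − c + m) = 1/(1 − 0.92 + 0.22) = 1/0.3 ≈ 3.333.
ΔY = k × ΔG = (+€631 million) / 0.3 ≈ +€2,103 million.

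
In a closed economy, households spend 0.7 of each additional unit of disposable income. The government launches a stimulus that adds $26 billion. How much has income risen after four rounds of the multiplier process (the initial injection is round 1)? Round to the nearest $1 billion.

$66 billion

Round 1 adds ΔG = $26 billion; each later round is MPC = 0.7 times the previous.
After 4 rounds: 26 + 18.2 + 12.74 + 8.918 = ΔG·(1 − c^4)/(1 − c) = 26 × (1 − 0.2401)/0.3 ≈ $66 billion.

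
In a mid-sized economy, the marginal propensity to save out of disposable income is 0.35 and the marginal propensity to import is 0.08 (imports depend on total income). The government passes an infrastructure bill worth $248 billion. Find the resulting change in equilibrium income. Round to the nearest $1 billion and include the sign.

MPC = 1 − MPS = 1 − 0.35 = 0.65.
Expenditure multiplier = 1/(1 − c + m) = 1/(1 − 0.65 + 0.08) = 1/0.43 ≈ 2.326.
ΔY = k × ΔG = (+$248 billion) / 0.43 ≈ +$577 billion.

+$577 billion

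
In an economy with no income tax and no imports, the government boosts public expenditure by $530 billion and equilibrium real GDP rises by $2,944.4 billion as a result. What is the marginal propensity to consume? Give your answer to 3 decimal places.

Implied spending multiplier k = ΔY/ΔG = 2,944.4/530 ≈ 5.5555.
Since k = 1/(1 − MPC), MPC = 1 − 1/k = 1 − ΔG/ΔY = 1 − 530/2,944.4 ≈ 0.820.

0.820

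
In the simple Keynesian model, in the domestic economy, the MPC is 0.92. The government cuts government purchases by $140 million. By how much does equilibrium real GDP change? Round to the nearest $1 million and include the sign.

Expenditure multiplier = 1/(1 − MPC) = 1/(1 − 0.92) = 1/0.08 = 12.5.
ΔY = k × ΔG = (−$140 million) / 0.08 = −$1,750 million.

−$1,750 million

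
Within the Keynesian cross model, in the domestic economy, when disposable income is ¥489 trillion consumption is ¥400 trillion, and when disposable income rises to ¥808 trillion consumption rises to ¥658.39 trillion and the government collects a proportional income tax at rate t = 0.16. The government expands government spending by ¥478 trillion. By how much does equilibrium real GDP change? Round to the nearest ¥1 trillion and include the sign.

MPC = ΔC/ΔYd = (658.39 − 400)/(808 − 489) = 258.39/319 = 0.81.
Government-spending multiplier = 1/(1 − c(1−t)) = 1/(1 − 0.81×0.84) = 1/0.3196 ≈ 3.129.
ΔY = k × ΔG = (+¥478 trillion) / 0.3196 ≈ +¥1,496 trillion.

+¥1,496 trillion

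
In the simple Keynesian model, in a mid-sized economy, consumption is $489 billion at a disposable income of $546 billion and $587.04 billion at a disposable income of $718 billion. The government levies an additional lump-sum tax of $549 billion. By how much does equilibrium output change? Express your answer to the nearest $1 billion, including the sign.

−$728 billion

MPC = ΔC/ΔYd = (587.04 − 489)/(718 − 546) = 98.04/172 = 0.57.
A lump-sum tax change of +$549 billion shifts disposable income by −$549 billion; first-round consumption changes by −c × ΔT = −0.57 × (+$549 billion) = −$312.93 billion.
Expenditure multiplier = 1/(1 − MPC) = 1/(1 − 0.57) = 1/0.43 ≈ 2.326.
The tax multiplier is −c × k ≈ −1.326, so ΔY = k × (−c·ΔT) = (−$312.93 billion) / 0.43 ≈ −$728 billion.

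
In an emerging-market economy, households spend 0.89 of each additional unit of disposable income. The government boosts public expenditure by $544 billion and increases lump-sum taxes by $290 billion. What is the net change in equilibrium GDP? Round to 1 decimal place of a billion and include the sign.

+$2,599.1 billion

Expenditure multiplier = 1/(1 − MPC) = 1/(1 − 0.89) = 1/0.11 ≈ 9.091.
ΔG contributes k·ΔG = (+$544 billion) / 0.11 ≈ +$4,945.5 billion.
ΔT of +$290 billion changes first-round spending by −c·ΔT = −$258.1 billion, contributing k·(−c·ΔT) = (−$258.1 billion) / 0.11 ≈ −$2,346.4 billion.
Net ΔY = k(ΔG − c·ΔT) = (+$285.9 billion) / 0.11 ≈ +$2,599.1 billion.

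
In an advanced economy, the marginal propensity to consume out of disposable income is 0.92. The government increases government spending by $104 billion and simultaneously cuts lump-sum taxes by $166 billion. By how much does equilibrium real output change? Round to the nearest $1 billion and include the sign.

+$3,209 billion

Expenditure multiplier = 1/(1 − MPC) = 1/(1 − 0.92) = 1/0.08 = 12.5.
ΔG contributes k·ΔG = (+$104 billion) / 0.08 = +$1,300 billion.
ΔT of −$166 billion changes first-round spending by −c·ΔT = +$152.72 billion, contributing k·(−c·ΔT) = (+$152.72 billion) / 0.08 = +$1,909 billion.
Net ΔY = k(ΔG − c·ΔT) = (+$256.72 billion) / 0.08 = +$3,209 billion.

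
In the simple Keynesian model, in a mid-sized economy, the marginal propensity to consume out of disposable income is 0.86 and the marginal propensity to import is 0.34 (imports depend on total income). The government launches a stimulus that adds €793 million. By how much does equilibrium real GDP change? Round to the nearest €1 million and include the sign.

Government-spending multiplier = 1/(1 − c + m) = 1/(1 − 0.86 + 0.34) = 1/0.48 ≈ 2.083.
ΔY = k × ΔG = (+€793 million) / 0.48 ≈ +€1,652 million.

+€1,652 million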